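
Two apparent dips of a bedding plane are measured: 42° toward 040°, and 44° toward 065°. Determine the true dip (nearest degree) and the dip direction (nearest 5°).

true dip 44°, dip direction 060°

Represent each trace as a vector plunging at its apparent dip toward its trend (east-north-up frame): v₁ = (0.478, 0.569, -0.669), v₂ = (0.652, 0.304, -0.695).
The plane normal is n = v₁ × v₂ ∝ (0.192, 0.104, 0.226).
Dip δ = arctan(|n_h|/n_z) = arctan(0.219/0.226) = 44.1°.
Dip direction = azimuth of (n_x, n_y) = atan2(0.192, 0.104) = 61°.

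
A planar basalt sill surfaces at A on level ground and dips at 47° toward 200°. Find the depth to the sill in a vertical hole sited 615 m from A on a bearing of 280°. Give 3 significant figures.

The hole lies 80° from the dip direction, so the down-dip offset is 615 × cos 80° = 106.79 m.
Depth = down-dip offset × tan(dip) = 106.79 × tan 47° = 106.79 × 1.0724
Depth = 114.52 m

115 m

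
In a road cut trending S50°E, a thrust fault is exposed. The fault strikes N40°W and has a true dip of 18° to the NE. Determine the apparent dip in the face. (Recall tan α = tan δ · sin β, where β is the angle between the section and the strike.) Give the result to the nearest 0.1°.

3.2°

Angle between strike (N40°W) and section (S50°E): β = 10°.
tan α = tan 18° × sin 10° = 0.3249 × 0.1736 = 0.0564
apparent dip = arctan 0.0564 = 3.23°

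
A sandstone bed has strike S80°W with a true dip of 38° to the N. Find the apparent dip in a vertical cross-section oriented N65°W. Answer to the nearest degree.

The strike is S80°W and the section trends N65°W; the acute angle between them is β = 35°.
tan(apparent dip) = tan 38° · sin 35° = 0.4481
apparent dip = arctan 0.4481 = 24.14°

24°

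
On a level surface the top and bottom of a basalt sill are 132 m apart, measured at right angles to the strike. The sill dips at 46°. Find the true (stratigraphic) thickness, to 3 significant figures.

95.0 m

True thickness t = w · sin(dip) = 132 × sin 46°
t = 132 × 0.7193 = 94.953 m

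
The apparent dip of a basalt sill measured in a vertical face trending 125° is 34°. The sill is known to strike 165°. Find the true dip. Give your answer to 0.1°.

β = acute angle between strike 165° and section 125° = 40°.
tan δ = tan α / sin β = tan 34° / sin 40° = 0.6745 / 0.6428 = 1.0493
δ = arctan(1.0493) = 46.38°

46.4°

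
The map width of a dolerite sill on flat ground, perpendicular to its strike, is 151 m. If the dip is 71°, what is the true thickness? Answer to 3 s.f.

True thickness t = w · sin(dip) = 151 × sin 71°
t = 151 × 0.9455 = 142.773 m

143 m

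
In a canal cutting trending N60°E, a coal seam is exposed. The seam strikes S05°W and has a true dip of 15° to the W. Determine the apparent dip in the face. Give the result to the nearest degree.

12°

The section lies 55° from the strike.
tan(apparent dip) = tan 15° · sin 55° = 0.2195
α = arctan(0.2195) = 12.38°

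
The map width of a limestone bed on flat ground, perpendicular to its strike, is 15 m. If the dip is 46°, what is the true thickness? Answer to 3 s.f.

10.8 m

True thickness t = w · sin(dip) = 15 × sin 46°
t = 15 × 0.7193 = 10.790 m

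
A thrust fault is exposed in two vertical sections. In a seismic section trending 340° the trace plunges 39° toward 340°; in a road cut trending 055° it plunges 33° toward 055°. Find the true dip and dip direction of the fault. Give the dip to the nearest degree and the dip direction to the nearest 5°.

true dip 43°, dip direction 010°

Each apparent-dip line lies in the plane. As unit vectors (x east, y north, z up), v₁ plunges 39°→340° and v₂ plunges 33°→055°.
n = v₁ × v₂ = (0.095, 0.577, 0.630) (taken with n_z > 0).
tan δ = √(n_x²+n_y²)/n_z = 0.585/0.630, so δ = 42.9°.
Dip direction = azimuth of (n_x, n_y) = atan2(0.095, 0.577) = 9°.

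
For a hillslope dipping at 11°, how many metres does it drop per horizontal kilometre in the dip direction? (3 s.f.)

194 m

drop per km = 1000 × tan 11° = 1000 × 0.1944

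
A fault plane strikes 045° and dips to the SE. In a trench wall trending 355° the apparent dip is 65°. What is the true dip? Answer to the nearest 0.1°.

β = acute angle between strike 045° and section 355° = 50°.
tan δ = tan α / sin β = tan 65° / sin 50° = 2.1445 / 0.7660 = 2.7995
true dip = arctan 2.7995 = 70.34°

70.3°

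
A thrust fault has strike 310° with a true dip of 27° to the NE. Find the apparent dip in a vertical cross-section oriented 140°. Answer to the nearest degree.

5°

Angle between strike (310°) and section (140°): β = 10°.
tan α = tan 27° × sin 10° = 0.5095 × 0.1736 = 0.0885
apparent dip = arctan 0.0885 = 5.06°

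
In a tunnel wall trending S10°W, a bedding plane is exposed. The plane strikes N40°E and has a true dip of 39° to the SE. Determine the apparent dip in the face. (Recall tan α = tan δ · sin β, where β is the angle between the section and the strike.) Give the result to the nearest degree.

22°

Angle between strike (N40°E) and section (S10°W): β = 30°.
tan α = tan 39° × sin 30° = 0.8098 × 0.5000 = 0.4049
apparent dip = arctan 0.4049 = 22.04°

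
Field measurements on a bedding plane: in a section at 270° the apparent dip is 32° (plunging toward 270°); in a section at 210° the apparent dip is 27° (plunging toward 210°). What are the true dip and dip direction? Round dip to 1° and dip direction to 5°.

true dip 34°, dip direction 250°

Each apparent-dip line lies in the plane. As unit vectors (x east, y north, z up), v₁ plunges 32°→270° and v₂ plunges 27°→210°.
The plane normal is n = v₁ × v₂ ∝ (-0.409, -0.149, 0.654).
True dip = arccos(n_z / |n|) = arccos(0.8327) = 33.6°.
Dip direction = atan2(-0.409, -0.149) = 250° (azimuth of n's horizontal projection).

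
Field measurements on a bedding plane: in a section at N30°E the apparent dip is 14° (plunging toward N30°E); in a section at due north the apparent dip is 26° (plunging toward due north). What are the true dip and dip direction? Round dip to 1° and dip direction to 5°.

true dip 31°, dip direction 325°

Each apparent-dip line lies in the plane. As unit vectors (x east, y north, z up), v₁ plunges 14°→N30°E and v₂ plunges 26°→due north.
Cross product v₁ × v₂ gives the pole to the plane: n ∝ (-0.151, 0.213, 0.436).
tan δ = √(n_x²+n_y²)/n_z = 0.261/0.436, so δ = 30.9°.
Dip direction = atan2(-0.151, 0.213) = 325° (azimuth of n's horizontal projection).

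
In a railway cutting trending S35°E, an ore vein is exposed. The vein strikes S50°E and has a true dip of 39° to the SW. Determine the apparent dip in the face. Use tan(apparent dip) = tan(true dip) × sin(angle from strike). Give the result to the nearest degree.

The section lies 15° from the strike.
tan(apparent dip) = tan 39° · sin 15° = 0.2096
apparent dip = arctan 0.2096 = 11.84°

12°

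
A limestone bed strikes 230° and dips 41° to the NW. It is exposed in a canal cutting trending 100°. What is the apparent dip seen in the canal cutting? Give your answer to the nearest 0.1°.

33.7°

The section lies 50° from the strike.
tan(apparent dip) = tan 41° · sin 50° = 0.6659
apparent dip = arctan 0.6659 = 33.66°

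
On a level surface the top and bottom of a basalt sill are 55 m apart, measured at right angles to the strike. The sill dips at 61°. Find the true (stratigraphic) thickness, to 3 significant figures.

48.1 m

True thickness t = w · sin(dip) = 55 × sin 61°
t = 55 × 0.8746 = 48.104 m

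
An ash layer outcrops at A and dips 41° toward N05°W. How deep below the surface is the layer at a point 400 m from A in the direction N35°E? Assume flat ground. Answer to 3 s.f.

266 m

The hole lies 40° from the dip direction, so the down-dip offset is 400 × cos 40° = 306.42 m.
Depth = down-dip offset × tan(dip) = 306.42 × tan 41° = 306.42 × 0.8693
Depth = 266.36 m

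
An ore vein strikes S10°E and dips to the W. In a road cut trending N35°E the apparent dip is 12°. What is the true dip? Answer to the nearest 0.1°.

16.7°

β = acute angle between strike S10°E and section N35°E = 45°.
tan(true dip) = tan 12° / sin 45° = 0.3006
true dip = arctan 0.3006 = 16.73°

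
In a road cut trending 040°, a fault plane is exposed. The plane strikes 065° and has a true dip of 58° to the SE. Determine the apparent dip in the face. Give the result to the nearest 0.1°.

34.1°

The section lies 25° from the strike.
tan α = tan 58° × sin 25° = 1.6003 × 0.4226 = 0.6763
apparent dip = arctan 0.6763 = 34.07°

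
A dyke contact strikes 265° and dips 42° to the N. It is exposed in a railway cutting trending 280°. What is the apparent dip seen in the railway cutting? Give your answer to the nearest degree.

13°

Angle between strike (265°) and section (280°): β = 15°.
tan α = tan 42° × sin 15° = 0.9004 × 0.2588 = 0.2330
α = arctan(0.2330) = 13.12°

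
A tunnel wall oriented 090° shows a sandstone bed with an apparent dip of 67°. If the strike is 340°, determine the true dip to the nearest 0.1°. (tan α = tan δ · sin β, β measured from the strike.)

68.3°

The section is 70° from the strike.
tan δ = tan α / sin β = tan 67° / sin 70° = 2.3559 / 0.9397 = 2.5070
true dip = arctan 2.5070 = 68.25°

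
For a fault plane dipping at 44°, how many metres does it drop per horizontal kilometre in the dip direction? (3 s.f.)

966 m

drop per km = 1000 × tan 44° = 1000 × 0.9657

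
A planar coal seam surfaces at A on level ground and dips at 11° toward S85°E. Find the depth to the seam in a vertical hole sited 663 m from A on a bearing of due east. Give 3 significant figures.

128 m

The hole lies 5° from the dip direction, so the down-dip offset is 663 × cos 5° = 660.48 m.
Depth = down-dip offset × tan(dip) = 660.48 × tan 11° = 660.48 × 0.1944
Depth = 128.38 m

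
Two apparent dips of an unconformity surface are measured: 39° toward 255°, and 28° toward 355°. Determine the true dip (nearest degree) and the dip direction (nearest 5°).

true dip 47°, dip direction 295°

The two traces are lines in the plane: v₁ = (sin 255°·cos 39°, cos 255°·cos 39°, −sin 39°), v₂ = (sin 355°·cos 28°, cos 355°·cos 28°, −sin 28°).
The plane normal is n = v₁ × v₂ ∝ (-0.648, 0.304, 0.676).
Dip δ = arctan(|n_h|/n_z) = arctan(0.716/0.676) = 46.6°.
The horizontal component of n points toward azimuth atan2(n_x, n_y) = 295°, the dip direction.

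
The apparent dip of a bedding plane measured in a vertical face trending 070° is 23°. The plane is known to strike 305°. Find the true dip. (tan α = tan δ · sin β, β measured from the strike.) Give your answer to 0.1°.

27.4°

The section is 55° from the strike.
tan(true dip) = tan 23° / sin 55° = 0.5182
true dip = arctan 0.5182 = 27.39°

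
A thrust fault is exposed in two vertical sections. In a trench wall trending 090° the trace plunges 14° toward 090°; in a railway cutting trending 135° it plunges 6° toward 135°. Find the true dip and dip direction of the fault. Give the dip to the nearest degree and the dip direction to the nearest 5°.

true dip 15°, dip direction 070°

Represent each trace as a vector plunging at its apparent dip toward its trend (east-north-up frame): v₁ = (0.970, 0.000, -0.242), v₂ = (0.703, -0.703, -0.105).
Cross product v₁ × v₂ gives the pole to the plane: n ∝ (0.170, 0.069, 0.682).
Dip δ = arctan(|n_h|/n_z) = arctan(0.183/0.682) = 15.1°.
The horizontal component of n points toward azimuth atan2(n_x, n_y) = 68°, the dip direction.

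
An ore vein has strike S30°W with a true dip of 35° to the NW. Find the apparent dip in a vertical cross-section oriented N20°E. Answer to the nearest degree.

7°

The strike is S30°W and the section trends N20°E; the acute angle between them is β = 10°.
tan(apparent dip) = tan 35° · sin 10° = 0.1216
apparent dip = arctan 0.1216 = 6.93°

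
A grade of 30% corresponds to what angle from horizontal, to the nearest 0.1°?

16.7°

tan θ = 30/100 = 0.3000
θ = arctan(0.3000) = 16.70°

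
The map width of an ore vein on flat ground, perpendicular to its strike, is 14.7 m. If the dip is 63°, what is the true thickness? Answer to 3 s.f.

13.1 m

True thickness t = w · sin(dip) = 14.7 × sin 63°
t = 14.7 × 0.8910 = 13.098 m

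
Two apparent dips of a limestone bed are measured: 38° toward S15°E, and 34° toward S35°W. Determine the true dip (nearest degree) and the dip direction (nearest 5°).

The two traces are lines in the plane: v₁ = (sin 165°·cos 38°, cos 165°·cos 38°, −sin 38°), v₂ = (sin 215°·cos 34°, cos 215°·cos 34°, −sin 34°).
Cross product v₁ × v₂ gives the pole to the plane: n ∝ (-0.008, -0.407, 0.500).
tan δ = √(n_x²+n_y²)/n_z = 0.407/0.500, so δ = 39.1°.
The horizontal component of n points toward azimuth atan2(n_x, n_y) = 181°, the dip direction.

true dip 39°, dip direction 180°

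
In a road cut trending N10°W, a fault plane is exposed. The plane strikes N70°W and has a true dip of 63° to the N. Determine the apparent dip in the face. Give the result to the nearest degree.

60°

Angle between strike (N70°W) and section (N10°W): β = 60°.
tan(apparent dip) = tan 63° · sin 60° = 1.6997
α = arctan(1.6997) = 59.53°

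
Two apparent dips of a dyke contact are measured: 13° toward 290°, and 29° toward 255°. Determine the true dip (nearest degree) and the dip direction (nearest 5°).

Each apparent-dip line lies in the plane. As unit vectors (x east, y north, z up), v₁ plunges 13°→290° and v₂ plunges 29°→255°.
n = v₁ × v₂ = (-0.212, -0.254, 0.489) (taken with n_z > 0).
Dip δ = arctan(|n_h|/n_z) = arctan(0.331/0.489) = 34.1°.
Dip direction = azimuth of (n_x, n_y) = atan2(-0.212, -0.254) = 220°.

true dip 34°, dip direction 220°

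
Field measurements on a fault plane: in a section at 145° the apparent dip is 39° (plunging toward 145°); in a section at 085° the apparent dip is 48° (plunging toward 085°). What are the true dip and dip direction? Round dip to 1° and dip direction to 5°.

The two traces are lines in the plane: v₁ = (sin 145°·cos 39°, cos 145°·cos 39°, −sin 39°), v₂ = (sin 85°·cos 48°, cos 85°·cos 48°, −sin 48°).
The plane normal is n = v₁ × v₂ ∝ (0.510, -0.088, 0.450).
Dip δ = arctan(|n_h|/n_z) = arctan(0.517/0.450) = 49.0°.
Dip direction = atan2(0.510, -0.088) = 100° (azimuth of n's horizontal projection).

true dip 49°, dip direction 100°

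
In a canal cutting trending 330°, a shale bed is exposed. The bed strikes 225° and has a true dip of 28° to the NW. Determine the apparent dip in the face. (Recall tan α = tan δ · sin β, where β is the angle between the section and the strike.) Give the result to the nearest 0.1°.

27.2°

Angle between strike (225°) and section (330°): β = 75°.
tan α = tan 28° × sin 75° = 0.5317 × 0.9659 = 0.5136
apparent dip = arctan 0.5136 = 27.18°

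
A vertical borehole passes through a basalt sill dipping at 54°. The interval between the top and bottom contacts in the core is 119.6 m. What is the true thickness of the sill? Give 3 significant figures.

70.3 m

True thickness t = h · cos(dip) = 119.6 × cos 54°
t = 119.6 × 0.5878 = 70.299 m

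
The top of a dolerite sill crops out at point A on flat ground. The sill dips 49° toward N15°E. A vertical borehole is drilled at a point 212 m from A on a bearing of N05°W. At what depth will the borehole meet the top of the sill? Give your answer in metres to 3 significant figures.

229 m

The hole lies 20° from the dip direction, so the down-dip offset is 212 × cos 20° = 199.21 m.
Depth = down-dip offset × tan(dip) = 199.21 × tan 49° = 199.21 × 1.1504
Depth = 229.17 m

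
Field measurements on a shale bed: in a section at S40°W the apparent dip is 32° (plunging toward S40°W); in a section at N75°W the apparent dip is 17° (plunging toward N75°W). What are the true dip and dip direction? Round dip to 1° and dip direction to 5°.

Represent each trace as a vector plunging at its apparent dip toward its trend (east-north-up frame): v₁ = (-0.545, -0.650, -0.530), v₂ = (-0.924, 0.248, -0.292).
The plane normal is n = v₁ × v₂ ∝ (-0.321, -0.330, 0.735).
True dip = arccos(n_z / |n|) = arccos(0.8474) = 32.1°.
Dip direction = azimuth of (n_x, n_y) = atan2(-0.321, -0.330) = 224°.

true dip 32°, dip direction 225°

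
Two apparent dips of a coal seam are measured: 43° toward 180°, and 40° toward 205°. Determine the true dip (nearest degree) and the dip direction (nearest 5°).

The two traces are lines in the plane: v₁ = (sin 180°·cos 43°, cos 180°·cos 43°, −sin 43°), v₂ = (sin 205°·cos 40°, cos 205°·cos 40°, −sin 40°).
The plane normal is n = v₁ × v₂ ∝ (0.003, -0.221, 0.237).
True dip = arccos(n_z / |n|) = arccos(0.7313) = 43.0°.
Dip direction = azimuth of (n_x, n_y) = atan2(0.003, -0.221) = 179°.

true dip 43°, dip direction 180°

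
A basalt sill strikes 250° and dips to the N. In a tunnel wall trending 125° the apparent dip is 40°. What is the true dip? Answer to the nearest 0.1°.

The section is 55° from the strike.
tan(true dip) = tan 40° / sin 55° = 1.0244
true dip = arctan 1.0244 = 45.69°

45.7°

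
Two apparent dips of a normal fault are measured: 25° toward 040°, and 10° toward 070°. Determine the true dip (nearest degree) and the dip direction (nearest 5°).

true dip 33°, dip direction 355°

Represent each trace as a vector plunging at its apparent dip toward its trend (east-north-up frame): v₁ = (0.583, 0.694, -0.423), v₂ = (0.925, 0.337, -0.174).
Cross product v₁ × v₂ gives the pole to the plane: n ∝ (-0.022, 0.290, 0.446).
tan δ = √(n_x²+n_y²)/n_z = 0.291/0.446, so δ = 33.1°.
Dip direction = atan2(-0.022, 0.290) = 356° (azimuth of n's horizontal projection).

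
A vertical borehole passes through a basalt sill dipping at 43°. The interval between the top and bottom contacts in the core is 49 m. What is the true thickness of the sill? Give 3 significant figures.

True thickness t = h · cos(dip) = 49 × cos 43°
t = 49 × 0.7314 = 35.836 m

35.8 m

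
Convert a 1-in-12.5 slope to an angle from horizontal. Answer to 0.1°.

tan θ = 1/12.5 = 0.0800
θ = arctan(0.0800) = 4.57°

4.6°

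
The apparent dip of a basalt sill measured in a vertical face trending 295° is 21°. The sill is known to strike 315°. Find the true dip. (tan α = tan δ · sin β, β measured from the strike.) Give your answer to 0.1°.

β = acute angle between strike 315° and section 295° = 20°.
tan(true dip) = tan 21° / sin 20° = 1.1223
true dip = arctan 1.1223 = 48.30°

48.3°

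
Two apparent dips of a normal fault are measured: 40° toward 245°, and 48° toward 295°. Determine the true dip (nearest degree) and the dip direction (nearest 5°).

Represent each trace as a vector plunging at its apparent dip toward its trend (east-north-up frame): v₁ = (-0.694, -0.324, -0.643), v₂ = (-0.606, 0.283, -0.743).
n = v₁ × v₂ = (-0.422, 0.126, 0.393) (taken with n_z > 0).
True dip = arccos(n_z / |n|) = arccos(0.6652) = 48.3°.
Dip direction = atan2(-0.422, 0.126) = 287° (azimuth of n's horizontal projection).

true dip 48°, dip direction 285°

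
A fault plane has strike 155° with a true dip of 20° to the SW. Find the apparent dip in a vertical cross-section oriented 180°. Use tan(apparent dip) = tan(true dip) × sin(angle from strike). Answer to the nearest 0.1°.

Angle between strike (155°) and section (180°): β = 25°.
tan(apparent dip) = tan 20° · sin 25° = 0.1538
α = arctan(0.1538) = 8.74°

8.7°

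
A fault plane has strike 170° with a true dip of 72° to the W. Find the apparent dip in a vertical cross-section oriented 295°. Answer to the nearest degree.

68°

Angle between strike (170°) and section (295°): β = 55°.
tan(apparent dip) = tan 72° · sin 55° = 2.5211
α = arctan(2.5211) = 68.36°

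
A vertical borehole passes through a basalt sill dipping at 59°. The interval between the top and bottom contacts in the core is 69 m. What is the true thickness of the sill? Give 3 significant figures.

True thickness t = h · cos(dip) = 69 × cos 59°
t = 69 × 0.5150 = 35.538 m

35.5 m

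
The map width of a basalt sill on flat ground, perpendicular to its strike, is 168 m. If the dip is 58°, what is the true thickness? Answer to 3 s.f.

True thickness t = w · sin(dip) = 168 × sin 58°
t = 168 × 0.8480 = 142.472 m

142 m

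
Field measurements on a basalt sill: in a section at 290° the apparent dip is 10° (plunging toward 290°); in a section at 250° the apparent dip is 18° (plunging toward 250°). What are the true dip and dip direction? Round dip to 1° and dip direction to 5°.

true dip 19°, dip direction 230°

Each apparent-dip line lies in the plane. As unit vectors (x east, y north, z up), v₁ plunges 10°→290° and v₂ plunges 18°→250°.
Cross product v₁ × v₂ gives the pole to the plane: n ∝ (-0.161, -0.131, 0.602).
Dip δ = arctan(|n_h|/n_z) = arctan(0.207/0.602) = 19.0°.
Dip direction = atan2(-0.161, -0.131) = 231° (azimuth of n's horizontal projection).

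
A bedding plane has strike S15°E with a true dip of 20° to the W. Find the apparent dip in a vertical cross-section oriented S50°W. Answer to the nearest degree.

18°

The section lies 65° from the strike.
tan(apparent dip) = tan 20° · sin 65° = 0.3299
α = arctan(0.3299) = 18.26°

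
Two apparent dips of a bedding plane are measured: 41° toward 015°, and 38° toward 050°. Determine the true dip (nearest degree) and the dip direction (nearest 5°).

true dip 41°, dip direction 025°

The two traces are lines in the plane: v₁ = (sin 15°·cos 41°, cos 15°·cos 41°, −sin 41°), v₂ = (sin 50°·cos 38°, cos 50°·cos 38°, −sin 38°).
Cross product v₁ × v₂ gives the pole to the plane: n ∝ (0.117, 0.276, 0.341).
tan δ = √(n_x²+n_y²)/n_z = 0.299/0.341, so δ = 41.3°.
Dip direction = atan2(0.117, 0.276) = 23° (azimuth of n's horizontal projection).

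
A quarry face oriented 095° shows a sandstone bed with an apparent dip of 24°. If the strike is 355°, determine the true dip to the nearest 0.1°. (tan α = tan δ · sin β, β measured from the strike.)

β = acute angle between strike 355° and section 095° = 80°.
tan δ = tan α / sin β = tan 24° / sin 80° = 0.4452 / 0.9848 = 0.4521
δ = arctan(0.4521) = 24.33°

24.3°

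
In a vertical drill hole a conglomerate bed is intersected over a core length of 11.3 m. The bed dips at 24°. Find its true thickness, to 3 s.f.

True thickness t = h · cos(dip) = 11.3 × cos 24°
t = 11.3 × 0.9135 = 10.323 m

10.3 m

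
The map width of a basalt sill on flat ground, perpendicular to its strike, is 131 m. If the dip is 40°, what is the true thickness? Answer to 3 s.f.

True thickness t = w · sin(dip) = 131 × sin 40°
t = 131 × 0.6428 = 84.205 m

84.2 m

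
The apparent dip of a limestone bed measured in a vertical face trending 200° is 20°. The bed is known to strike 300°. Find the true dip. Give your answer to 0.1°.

20.3°

β = acute angle between strike 300° and section 200° = 80°.
tan δ = tan α / sin β = tan 20° / sin 80° = 0.3640 / 0.9848 = 0.3696
δ = arctan(0.3696) = 20.28°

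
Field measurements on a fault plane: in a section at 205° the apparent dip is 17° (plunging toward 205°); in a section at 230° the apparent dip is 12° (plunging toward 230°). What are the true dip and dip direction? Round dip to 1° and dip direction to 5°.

true dip 19°, dip direction 180°

Represent each trace as a vector plunging at its apparent dip toward its trend (east-north-up frame): v₁ = (-0.404, -0.867, -0.292), v₂ = (-0.749, -0.629, -0.208).
n = v₁ × v₂ = (0.004, -0.135, 0.395) (taken with n_z > 0).
tan δ = √(n_x²+n_y²)/n_z = 0.135/0.395, so δ = 18.9°.
Dip direction = atan2(0.004, -0.135) = 178° (azimuth of n's horizontal projection).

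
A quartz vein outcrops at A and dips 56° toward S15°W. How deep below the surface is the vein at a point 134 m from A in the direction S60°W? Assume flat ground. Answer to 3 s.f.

The hole lies 45° from the dip direction, so the down-dip offset is 134 × cos 45° = 94.75 m.
Depth = down-dip offset × tan(dip) = 94.75 × tan 56° = 94.75 × 1.4826
Depth = 140.48 m

140 m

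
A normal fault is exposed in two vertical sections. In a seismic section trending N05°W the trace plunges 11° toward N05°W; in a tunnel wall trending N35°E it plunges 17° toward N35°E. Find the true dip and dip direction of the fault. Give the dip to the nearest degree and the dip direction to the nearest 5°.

true dip 17°, dip direction 045°

Represent each trace as a vector plunging at its apparent dip toward its trend (east-north-up frame): v₁ = (-0.086, 0.978, -0.191), v₂ = (0.549, 0.783, -0.292).
The plane normal is n = v₁ × v₂ ∝ (0.136, 0.130, 0.603).
True dip = arccos(n_z / |n|) = arccos(0.9546) = 17.3°.
Dip direction = azimuth of (n_x, n_y) = atan2(0.136, 0.130) = 46°.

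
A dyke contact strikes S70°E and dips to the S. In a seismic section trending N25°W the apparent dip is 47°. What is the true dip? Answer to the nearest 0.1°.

56.6°

The section is 45° from the strike.
tan(true dip) = tan 47° / sin 45° = 1.5166
true dip = arctan 1.5166 = 56.60°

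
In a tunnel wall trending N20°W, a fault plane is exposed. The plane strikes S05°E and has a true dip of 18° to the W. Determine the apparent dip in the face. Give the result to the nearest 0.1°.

4.8°

The section lies 15° from the strike.
tan(apparent dip) = tan 18° · sin 15° = 0.0841
α = arctan(0.0841) = 4.81°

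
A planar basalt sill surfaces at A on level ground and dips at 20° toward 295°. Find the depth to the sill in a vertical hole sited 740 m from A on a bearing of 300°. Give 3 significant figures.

The hole lies 5° from the dip direction, so the down-dip offset is 740 × cos 5° = 737.18 m.
Depth = down-dip offset × tan(dip) = 737.18 × tan 20° = 737.18 × 0.3640
Depth = 268.31 m

268 m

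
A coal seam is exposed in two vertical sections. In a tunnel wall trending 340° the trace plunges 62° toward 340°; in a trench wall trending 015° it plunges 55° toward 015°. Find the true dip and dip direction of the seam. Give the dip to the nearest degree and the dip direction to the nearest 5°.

true dip 62°, dip direction 335°

The two traces are lines in the plane: v₁ = (sin 340°·cos 62°, cos 340°·cos 62°, −sin 62°), v₂ = (sin 15°·cos 55°, cos 15°·cos 55°, −sin 55°).
n = v₁ × v₂ = (-0.128, 0.263, 0.154) (taken with n_z > 0).
True dip = arccos(n_z / |n|) = arccos(0.4675) = 62.1°.
The horizontal component of n points toward azimuth atan2(n_x, n_y) = 334°, the dip direction.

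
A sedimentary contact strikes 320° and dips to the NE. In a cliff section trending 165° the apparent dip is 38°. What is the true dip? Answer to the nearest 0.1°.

61.6°

The section is 25° from the strike.
tan(true dip) = tan 38° / sin 25° = 1.8487
true dip = arctan 1.8487 = 61.59°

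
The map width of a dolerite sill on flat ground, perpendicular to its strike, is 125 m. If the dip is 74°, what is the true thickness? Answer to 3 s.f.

120 m

True thickness t = w · sin(dip) = 125 × sin 74°
t = 125 × 0.9613 = 120.158 m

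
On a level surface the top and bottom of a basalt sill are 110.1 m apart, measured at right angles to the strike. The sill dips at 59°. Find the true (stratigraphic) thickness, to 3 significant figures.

94.4 m

True thickness t = w · sin(dip) = 110.1 × sin 59°
t = 110.1 × 0.8572 = 94.374 m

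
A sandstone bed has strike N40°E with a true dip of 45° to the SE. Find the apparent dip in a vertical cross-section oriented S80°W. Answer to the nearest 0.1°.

Angle between strike (N40°E) and section (S80°W): β = 40°.
tan(apparent dip) = tan 45° · sin 40° = 0.6428
apparent dip = arctan 0.6428 = 32.73°

32.7°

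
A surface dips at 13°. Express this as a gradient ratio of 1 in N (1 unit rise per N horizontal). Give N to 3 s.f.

1 : N means tan θ = 1/N, so N = 1/tan 13° = 1/0.2309

1 in 4.33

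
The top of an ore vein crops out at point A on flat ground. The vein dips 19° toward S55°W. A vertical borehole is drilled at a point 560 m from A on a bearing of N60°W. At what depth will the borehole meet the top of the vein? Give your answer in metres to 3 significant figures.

81.5 m

The hole lies 65° from the dip direction, so the down-dip offset is 560 × cos 65° = 236.67 m.
Depth = down-dip offset × tan(dip) = 236.67 × tan 19° = 236.67 × 0.3443
Depth = 81.49 m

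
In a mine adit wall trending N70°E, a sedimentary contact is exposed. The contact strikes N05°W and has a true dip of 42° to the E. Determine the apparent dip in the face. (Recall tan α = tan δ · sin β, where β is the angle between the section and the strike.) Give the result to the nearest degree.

41°

Angle between strike (N05°W) and section (N70°E): β = 75°.
tan α = tan 42° × sin 75° = 0.9004 × 0.9659 = 0.8697
α = arctan(0.8697) = 41.01°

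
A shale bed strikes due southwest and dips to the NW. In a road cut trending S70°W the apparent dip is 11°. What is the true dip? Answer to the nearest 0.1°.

24.7°

The section is 25° from the strike.
tan δ = tan α / sin β = tan 11° / sin 25° = 0.1944 / 0.4226 = 0.4599
true dip = arctan 0.4599 = 24.70°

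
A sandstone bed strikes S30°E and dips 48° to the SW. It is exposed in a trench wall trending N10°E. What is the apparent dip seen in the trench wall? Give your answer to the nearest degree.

The section lies 40° from the strike.
tan α = tan 48° × sin 40° = 1.1106 × 0.6428 = 0.7139
α = arctan(0.7139) = 35.52°

36°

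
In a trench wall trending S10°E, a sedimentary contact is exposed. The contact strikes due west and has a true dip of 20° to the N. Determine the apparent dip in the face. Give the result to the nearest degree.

Angle between strike (due west) and section (S10°E): β = 80°.
tan(apparent dip) = tan 20° · sin 80° = 0.3584
α = arctan(0.3584) = 19.72°

20°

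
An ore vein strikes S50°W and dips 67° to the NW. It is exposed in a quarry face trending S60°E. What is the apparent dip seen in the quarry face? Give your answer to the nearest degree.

Angle between strike (S50°W) and section (S60°E): β = 70°.
tan(apparent dip) = tan 67° · sin 70° = 2.2138
α = arctan(2.2138) = 65.69°

66°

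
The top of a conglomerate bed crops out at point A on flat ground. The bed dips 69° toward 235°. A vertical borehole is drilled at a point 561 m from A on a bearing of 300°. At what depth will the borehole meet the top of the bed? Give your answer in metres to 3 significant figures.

The hole lies 65° from the dip direction, so the down-dip offset is 561 × cos 65° = 237.09 m.
Depth = down-dip offset × tan(dip) = 237.09 × tan 69° = 237.09 × 2.6051
Depth = 617.64 m

618 m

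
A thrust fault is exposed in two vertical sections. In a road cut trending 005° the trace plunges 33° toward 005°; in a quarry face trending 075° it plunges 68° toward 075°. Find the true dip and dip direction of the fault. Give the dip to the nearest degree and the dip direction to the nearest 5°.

true dip 68°, dip direction 080°

The two traces are lines in the plane: v₁ = (sin 5°·cos 33°, cos 5°·cos 33°, −sin 33°), v₂ = (sin 75°·cos 68°, cos 75°·cos 68°, −sin 68°).
Cross product v₁ × v₂ gives the pole to the plane: n ∝ (0.722, 0.129, 0.295).
tan δ = √(n_x²+n_y²)/n_z = 0.733/0.295, so δ = 68.1°.
The horizontal component of n points toward azimuth atan2(n_x, n_y) = 80°, the dip direction.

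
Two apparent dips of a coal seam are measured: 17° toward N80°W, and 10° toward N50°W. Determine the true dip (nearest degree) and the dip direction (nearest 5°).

true dip 19°, dip direction 250°

Each apparent-dip line lies in the plane. As unit vectors (x east, y north, z up), v₁ plunges 17°→N80°W and v₂ plunges 10°→N50°W.
Cross product v₁ × v₂ gives the pole to the plane: n ∝ (-0.156, -0.057, 0.471).
tan δ = √(n_x²+n_y²)/n_z = 0.166/0.471, so δ = 19.5°.
The horizontal component of n points toward azimuth atan2(n_x, n_y) = 250°, the dip direction.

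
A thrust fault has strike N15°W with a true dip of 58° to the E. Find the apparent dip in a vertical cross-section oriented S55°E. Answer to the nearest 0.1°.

45.8°

Angle between strike (N15°W) and section (S55°E): β = 40°.
tan(apparent dip) = tan 58° · sin 40° = 1.0287
α = arctan(1.0287) = 45.81°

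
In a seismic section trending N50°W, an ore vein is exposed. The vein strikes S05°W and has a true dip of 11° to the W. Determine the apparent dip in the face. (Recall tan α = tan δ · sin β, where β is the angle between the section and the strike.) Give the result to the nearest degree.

Angle between strike (S05°W) and section (N50°W): β = 55°.
tan α = tan 11° × sin 55° = 0.1944 × 0.8192 = 0.1592
apparent dip = arctan 0.1592 = 9.05°

9°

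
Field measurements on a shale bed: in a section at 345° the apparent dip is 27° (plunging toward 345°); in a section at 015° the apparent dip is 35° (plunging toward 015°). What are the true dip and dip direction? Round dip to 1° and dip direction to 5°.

true dip 36°, dip direction 030°

The two traces are lines in the plane: v₁ = (sin 345°·cos 27°, cos 345°·cos 27°, −sin 27°), v₂ = (sin 15°·cos 35°, cos 15°·cos 35°, −sin 35°).
n = v₁ × v₂ = (0.134, 0.229, 0.365) (taken with n_z > 0).
tan δ = √(n_x²+n_y²)/n_z = 0.265/0.365, so δ = 36.0°.
Dip direction = azimuth of (n_x, n_y) = atan2(0.134, 0.229) = 30°.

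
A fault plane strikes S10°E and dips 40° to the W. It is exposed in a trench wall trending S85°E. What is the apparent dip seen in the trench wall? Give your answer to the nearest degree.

Angle between strike (S10°E) and section (S85°E): β = 75°.
tan(apparent dip) = tan 40° · sin 75° = 0.8105
apparent dip = arctan 0.8105 = 39.03°

39°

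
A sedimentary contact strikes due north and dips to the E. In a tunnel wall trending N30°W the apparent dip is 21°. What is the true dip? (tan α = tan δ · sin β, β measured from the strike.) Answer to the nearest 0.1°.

37.5°

The section is 30° from the strike.
tan δ = tan α / sin β = tan 21° / sin 30° = 0.3839 / 0.5000 = 0.7677
δ = arctan(0.7677) = 37.51°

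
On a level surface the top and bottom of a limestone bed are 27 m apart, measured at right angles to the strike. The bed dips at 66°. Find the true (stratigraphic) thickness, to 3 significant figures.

True thickness t = w · sin(dip) = 27 × sin 66°
t = 27 × 0.9135 = 24.666 m

24.7 m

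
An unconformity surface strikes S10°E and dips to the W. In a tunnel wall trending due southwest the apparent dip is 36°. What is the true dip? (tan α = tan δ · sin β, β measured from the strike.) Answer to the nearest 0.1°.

The section is 55° from the strike.
tan δ = tan α / sin β = tan 36° / sin 55° = 0.7265 / 0.8192 = 0.8869
δ = arctan(0.8869) = 41.57°

41.6°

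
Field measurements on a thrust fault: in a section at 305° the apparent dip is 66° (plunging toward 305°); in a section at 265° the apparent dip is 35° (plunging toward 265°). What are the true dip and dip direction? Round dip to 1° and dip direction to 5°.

The two traces are lines in the plane: v₁ = (sin 305°·cos 66°, cos 305°·cos 66°, −sin 66°), v₂ = (sin 265°·cos 35°, cos 265°·cos 35°, −sin 35°).
Cross product v₁ × v₂ gives the pole to the plane: n ∝ (-0.199, 0.554, 0.214).
True dip = arccos(n_z / |n|) = arccos(0.3417) = 70.0°.
Dip direction = azimuth of (n_x, n_y) = atan2(-0.199, 0.554) = 340°.

true dip 70°, dip direction 340°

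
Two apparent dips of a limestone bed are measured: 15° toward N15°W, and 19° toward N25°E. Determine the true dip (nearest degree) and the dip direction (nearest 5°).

true dip 19°, dip direction 025°

The two traces are lines in the plane: v₁ = (sin 345°·cos 15°, cos 345°·cos 15°, −sin 15°), v₂ = (sin 25°·cos 19°, cos 25°·cos 19°, −sin 19°).
The plane normal is n = v₁ × v₂ ∝ (0.082, 0.185, 0.587).
True dip = arccos(n_z / |n|) = arccos(0.9455) = 19.0°.
Dip direction = azimuth of (n_x, n_y) = atan2(0.082, 0.185) = 24°.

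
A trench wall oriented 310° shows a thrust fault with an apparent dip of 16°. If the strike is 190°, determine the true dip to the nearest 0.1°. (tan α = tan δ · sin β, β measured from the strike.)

18.3°

The section is 60° from the strike.
tan δ = tan α / sin β = tan 16° / sin 60° = 0.2867 / 0.8660 = 0.3311
δ = arctan(0.3311) = 18.32°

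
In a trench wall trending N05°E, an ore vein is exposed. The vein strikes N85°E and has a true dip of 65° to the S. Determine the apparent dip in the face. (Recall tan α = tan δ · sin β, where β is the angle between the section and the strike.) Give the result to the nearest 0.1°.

The section lies 80° from the strike.
tan(apparent dip) = tan 65° · sin 80° = 2.1119
α = arctan(2.1119) = 64.66°

64.7°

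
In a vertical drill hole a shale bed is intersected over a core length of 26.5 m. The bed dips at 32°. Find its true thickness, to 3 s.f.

22.5 m

True thickness t = h · cos(dip) = 26.5 × cos 32°
t = 26.5 × 0.8480 = 22.473 m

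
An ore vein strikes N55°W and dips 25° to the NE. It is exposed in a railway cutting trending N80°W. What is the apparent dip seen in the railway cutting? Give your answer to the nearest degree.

11°

The strike is N55°W and the section trends N80°W; the acute angle between them is β = 25°.
tan α = tan 25° × sin 25° = 0.4663 × 0.4226 = 0.1971
α = arctan(0.1971) = 11.15°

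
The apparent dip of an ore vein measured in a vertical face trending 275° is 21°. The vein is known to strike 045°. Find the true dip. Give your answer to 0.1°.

26.6°

β = acute angle between strike 045° and section 275° = 50°.
tan δ = tan α / sin β = tan 21° / sin 50° = 0.3839 / 0.7660 = 0.5011
δ = arctan(0.5011) = 26.62°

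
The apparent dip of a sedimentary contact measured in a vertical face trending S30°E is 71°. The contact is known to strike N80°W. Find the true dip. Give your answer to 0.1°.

75.2°

β = acute angle between strike N80°W and section S30°E = 50°.
tan(true dip) = tan 71° / sin 50° = 3.7912
true dip = arctan 3.7912 = 75.22°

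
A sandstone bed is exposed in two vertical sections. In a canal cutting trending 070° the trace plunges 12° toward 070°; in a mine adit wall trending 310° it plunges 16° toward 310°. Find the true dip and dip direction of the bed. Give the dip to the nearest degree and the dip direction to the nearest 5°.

Each apparent-dip line lies in the plane. As unit vectors (x east, y north, z up), v₁ plunges 12°→070° and v₂ plunges 16°→310°.
The plane normal is n = v₁ × v₂ ∝ (0.036, 0.406, 0.814).
Dip δ = arctan(|n_h|/n_z) = arctan(0.408/0.814) = 26.6°.
Dip direction = azimuth of (n_x, n_y) = atan2(0.036, 0.406) = 5°.

true dip 27°, dip direction 005°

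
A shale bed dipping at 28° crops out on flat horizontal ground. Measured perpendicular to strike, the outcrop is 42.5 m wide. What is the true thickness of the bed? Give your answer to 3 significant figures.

20.0 m

True thickness t = w · sin(dip) = 42.5 × sin 28°
t = 42.5 × 0.4695 = 19.953 m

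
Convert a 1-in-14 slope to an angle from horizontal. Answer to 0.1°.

4.1°

tan θ = 1/14 = 0.0714
θ = arctan(0.0714) = 4.09°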